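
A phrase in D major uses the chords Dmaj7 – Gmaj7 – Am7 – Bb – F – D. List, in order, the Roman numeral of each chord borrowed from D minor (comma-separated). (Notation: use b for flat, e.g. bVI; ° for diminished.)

v7, bVI, bIII

D major has the diatonic set D, Em, F#m, G, A, Bm, C#dim. Dmaj7, Gmaj7 and D are all diatonic. Am7 (A–C–E–G) doesn't fit — on degree 5 D major would have A (V). Am7 is the degree-5 chord of D minor, so it is the borrowed v7. Bb (Bb–D–F) is not: scale degree 6 in D major carries Bm (vi). In D minor the chord on that degree is Bb, so here it functions as bVI, borrowed from the parallel minor. F (F–A–C) doesn't fit — on degree 3 D major would have F#m (iii). F is the degree-3 chord of D minor, so it is the borrowed bIII.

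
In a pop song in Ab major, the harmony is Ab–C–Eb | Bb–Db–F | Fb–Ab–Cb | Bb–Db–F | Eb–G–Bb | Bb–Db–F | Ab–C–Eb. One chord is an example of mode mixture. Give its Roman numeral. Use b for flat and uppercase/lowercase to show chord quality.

The diatonic triads in Ab major are Ab, Bbm, Cm, Db, Eb, Fm, Gdim. Of the given chords, Ab–C–Eb = Ab, Bb–Db–F = Bbm and Eb–G–Bb = Eb are diatonic. Fb–Ab–Cb is not: scale degree 6 in Ab major carries Fm (vi). In Ab minor the chord on that degree is Fb, so here it functions as bVI, borrowed from the parallel minor.

bVI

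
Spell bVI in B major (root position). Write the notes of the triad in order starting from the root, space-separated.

Scale degree 6 in B major is G#. bVI uses the lowered form, G, taken from B minor. In B minor the chord on G is G–B–D.

G B D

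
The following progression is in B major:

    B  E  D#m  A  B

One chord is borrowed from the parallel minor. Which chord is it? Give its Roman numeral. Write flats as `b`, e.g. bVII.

In B major the diatonic chords are B, C#m, D#m, E, F#, G#m, A#dim. B, E and D#m all belong to that set. A (A–C#–E) doesn't fit — on degree 7 B major would have A#dim (vii°). A is the degree-7 chord of B minor, so it is the borrowed bVII.

bVII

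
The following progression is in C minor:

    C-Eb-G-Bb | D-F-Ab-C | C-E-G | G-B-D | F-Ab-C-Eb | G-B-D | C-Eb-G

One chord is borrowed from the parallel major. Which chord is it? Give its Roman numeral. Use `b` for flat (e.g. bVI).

C minor has the diatonic set Cm, Ddim, Eb, Fm, G, Ab, Bb (with V from harmonic minor). C–Eb–G–Bb = Cm7, D–F–Ab–C = Dm7b5, G–B–D = G, F–Ab–C–Eb = Fm7 and C–Eb–G = Cm all belong to that set. But C–E–G is foreign: the diatonic i on degree 1 is Cm, whereas C comes from C major. It is labeled I.

I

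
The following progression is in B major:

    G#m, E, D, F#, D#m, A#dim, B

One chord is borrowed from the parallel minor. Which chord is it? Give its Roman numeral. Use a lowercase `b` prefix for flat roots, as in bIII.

B major has the diatonic set B, C#m, D#m, E, F#, G#m, A#dim. Of the given chords, G#m, E, F#, D#m, A#dim and B are diatonic. D (D–F#–A) is not: scale degree 3 in B major carries D#m (iii). In B minor the chord on that degree is D, so here it functions as bIII, borrowed from the parallel minor.

bIII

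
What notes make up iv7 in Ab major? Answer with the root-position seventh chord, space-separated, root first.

The root, Db, is scale degree 4 — the same note in Ab major and Ab minor; only the chord quality changes. Stacking thirds in Ab minor on Db gives Db–Fb–Ab–Cb.

Db Fb Ab Cb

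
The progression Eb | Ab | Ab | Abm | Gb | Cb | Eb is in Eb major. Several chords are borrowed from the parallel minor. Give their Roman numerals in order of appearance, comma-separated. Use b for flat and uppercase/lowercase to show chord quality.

Eb major has the diatonic set Eb, Fm, Gm, Ab, Bb, Cm, Ddim. Eb and Ab both belong to that set. But Abm (Ab–Cb–Eb) is foreign: the diatonic IV on degree 4 is Ab, whereas Abm comes from Eb minor. It is labeled iv. Gb (Gb–Bb–Db) is not: scale degree 3 in Eb major carries Gm (iii). In Eb minor the chord on that degree is Gb, so here it functions as bIII, borrowed from the parallel minor. Cb (Cb–Eb–Gb) doesn't fit — on degree 6 Eb major would have Cm (vi). Cb is the degree-6 chord of Eb minor, so it is the borrowed bVI.

iv, bIII, bVI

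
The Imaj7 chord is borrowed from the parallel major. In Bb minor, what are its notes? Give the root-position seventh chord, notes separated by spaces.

Imaj7 is built on scale degree 1, which is Bb in both Bb minor and its parallel. Stacking thirds in Bb major on Bb gives Bb–D–F–A.

Bb D F A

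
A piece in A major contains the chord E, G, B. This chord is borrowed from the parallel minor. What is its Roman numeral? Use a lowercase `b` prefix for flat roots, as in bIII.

E is scale degree 5 in A major. Diatonically A major has E (V) on that degree; E–G–B is instead the minor chord native to A minor, so it takes the label v.

v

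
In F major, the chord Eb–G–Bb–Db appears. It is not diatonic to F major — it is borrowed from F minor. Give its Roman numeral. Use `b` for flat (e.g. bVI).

In F major scale degree 7 is E; Eb is its lowered form, from F minor. Eb–G–Bb–Db is a dominant-seventh chord — the form found in F minor, not the diatonic vii° (Edim). Borrowed into F major it is written bVII7.

bVII7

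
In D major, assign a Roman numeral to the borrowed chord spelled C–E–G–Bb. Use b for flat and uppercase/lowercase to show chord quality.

bVII7

The root C is the lowered 7th scale degree — diatonically D major has C# there. The diatonic chord on degree 7 would be C#dim (vii°), but C–E–G–Bb is the dominant-seventh chord from D minor. As a borrowed chord it is labeled bVII7.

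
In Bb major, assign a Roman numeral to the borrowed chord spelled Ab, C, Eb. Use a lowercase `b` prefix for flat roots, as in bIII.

In Bb major scale degree 7 is A; Ab is its lowered form, from Bb minor. The diatonic chord on degree 7 would be Adim (vii°), but Ab–C–Eb is the major chord from Bb minor. As a borrowed chord it is labeled bVII.

bVII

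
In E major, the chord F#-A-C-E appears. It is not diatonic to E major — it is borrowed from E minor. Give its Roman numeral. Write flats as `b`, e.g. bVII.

F# is scale degree 2 in E major. The diatonic chord on degree 2 would be F#m (ii), but F#–A–C–E is the half-diminished-seventh chord from E minor. As a borrowed chord it is labeled iiø7.

iiø7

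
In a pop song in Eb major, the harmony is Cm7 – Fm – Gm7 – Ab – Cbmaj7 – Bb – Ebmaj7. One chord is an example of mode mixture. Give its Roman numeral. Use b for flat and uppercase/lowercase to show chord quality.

bVImaj7

In Eb major the diatonic chords are Eb, Fm, Gm, Ab, Bb, Cm, Ddim. Cm7, Fm, Gm7, Ab, Bb and Ebmaj7 are all diatonic. But Cbmaj7 (Cb–Eb–Gb–Bb) is foreign: the diatonic vi on degree 6 is Cm, whereas Cbmaj7 comes from Eb minor. It is labeled bVImaj7.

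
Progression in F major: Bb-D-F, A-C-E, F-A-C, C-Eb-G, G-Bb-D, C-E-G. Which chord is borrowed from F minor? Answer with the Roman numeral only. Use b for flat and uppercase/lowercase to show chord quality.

The diatonic triads in F major are F, Gm, Am, Bb, C, Dm, Edim. Of the given chords, Bb–D–F = Bb, A–C–E = Am, F–A–C = F, G–Bb–D = Gm and C–E–G = C are diatonic. C–Eb–G is not: scale degree 5 in F major carries C (V). In F minor the chord on that degree is Cm, so here it functions as v, borrowed from the parallel minor.

v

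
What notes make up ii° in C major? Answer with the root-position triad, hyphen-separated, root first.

D-F-Ab

The root, D, is scale degree 2 — the same note in C major and C minor; only the chord quality changes. Building the diminished chord from the parallel minor on D: D–F–Ab.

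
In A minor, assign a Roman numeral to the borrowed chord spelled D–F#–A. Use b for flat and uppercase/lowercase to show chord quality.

IV

D is scale degree 4 in A minor. Diatonically A minor has Dm (iv) on that degree; D–F#–A is instead the major chord native to A major, so it takes the label IV.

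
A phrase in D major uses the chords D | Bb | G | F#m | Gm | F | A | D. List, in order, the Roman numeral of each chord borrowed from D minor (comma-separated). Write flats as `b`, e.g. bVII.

D major has the diatonic set D, Em, F#m, G, A, Bm, C#dim. D, G, F#m and A all belong to that set. Bb (Bb–D–F) is not: scale degree 6 in D major carries Bm (vi). In D minor the chord on that degree is Bb, so here it functions as bVI, borrowed from the parallel minor. Gm (G–Bb–D) is not: scale degree 4 in D major carries G (IV). In D minor the chord on that degree is Gm, so here it functions as iv, borrowed from the parallel minor. But F (F–A–C) is foreign: the diatonic iii on degree 3 is F#m, whereas F comes from D minor. It is labeled bIII.

bVI, iv, bIII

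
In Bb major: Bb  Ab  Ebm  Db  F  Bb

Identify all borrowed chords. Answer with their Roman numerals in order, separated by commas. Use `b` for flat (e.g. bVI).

In Bb major the diatonic chords are Bb, Cm, Dm, Eb, F, Gm, Adim. Bb and F are both diatonic. But Ab (Ab–C–Eb) is foreign: the diatonic vii° on degree 7 is Adim, whereas Ab comes from Bb minor. It is labeled bVII. Ebm (Eb–Gb–Bb) is not: scale degree 4 in Bb major carries Eb (IV). In Bb minor the chord on that degree is Ebm, so here it functions as iv, borrowed from the parallel minor. But Db (Db–F–Ab) is foreign: the diatonic iii on degree 3 is Dm, whereas Db comes from Bb minor. It is labeled bIII.

bVII, iv, bIII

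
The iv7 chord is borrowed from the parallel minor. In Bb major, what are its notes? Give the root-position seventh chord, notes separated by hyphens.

The root, Eb, is scale degree 4 — the same note in Bb major and Bb minor; only the chord quality changes. Stacking thirds in Bb minor on Eb gives Eb–Gb–Bb–Db.

Eb-Gb-Bb-Db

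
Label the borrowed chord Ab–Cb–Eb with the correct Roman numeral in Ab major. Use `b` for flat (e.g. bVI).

i

The root Ab is the diatonic 1st degree of Ab major; the borrowing shows in the chord quality. Ab–Cb–Eb is a minor chord — the form found in Ab minor, not the diatonic I (Ab). Borrowed into Ab major it is written i.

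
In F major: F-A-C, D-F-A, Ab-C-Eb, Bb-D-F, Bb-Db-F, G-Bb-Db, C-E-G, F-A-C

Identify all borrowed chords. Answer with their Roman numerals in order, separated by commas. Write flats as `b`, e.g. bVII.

bIII, iv, ii°

The diatonic triads in F major are F, Gm, Am, Bb, C, Dm, Edim. Of the given chords, F–A–C = F, D–F–A = Dm, Bb–D–F = Bb and C–E–G = C are diatonic. Ab–C–Eb doesn't fit — on degree 3 F major would have Am (iii). Ab is the degree-3 chord of F minor, so it is the borrowed bIII. But Bb–Db–F is foreign: the diatonic IV on degree 4 is Bb, whereas Bbm comes from F minor. It is labeled iv. G–Bb–Db doesn't fit — on degree 2 F major would have Gm (ii). Gdim is the degree-2 chord of F minor, so it is the borrowed ii°.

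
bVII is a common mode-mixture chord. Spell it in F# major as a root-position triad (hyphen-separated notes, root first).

Scale degree 7 in F# major is E#. bVII uses the lowered form, E, taken from F# minor. Stacking thirds in F# minor on E gives E–G#–B.

E-G#-B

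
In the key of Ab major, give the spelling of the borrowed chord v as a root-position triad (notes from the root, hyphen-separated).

Eb-Gb-Bb

v is built on scale degree 5, which is Eb in both Ab major and its parallel. Building the minor chord from the parallel minor on Eb: Eb–Gb–Bb.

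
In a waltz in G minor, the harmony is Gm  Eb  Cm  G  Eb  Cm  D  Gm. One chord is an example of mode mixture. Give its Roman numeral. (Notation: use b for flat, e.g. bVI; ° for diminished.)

In G minor (with V from harmonic minor) the diatonic chords are Gm, Adim, Bb, Cm, D, Eb, F. Gm, Eb, Cm and D all belong to that set. But G (G–B–D) is foreign: the diatonic i on degree 1 is Gm, whereas G comes from G major. It is labeled I.

I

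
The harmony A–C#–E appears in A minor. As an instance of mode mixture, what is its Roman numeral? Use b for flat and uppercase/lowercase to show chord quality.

The root A is the diatonic 1st degree of A minor; the borrowing shows in the chord quality. A–C#–E is a major chord — the form found in A major, not the diatonic i (Am). Borrowed into A minor it is written I.

I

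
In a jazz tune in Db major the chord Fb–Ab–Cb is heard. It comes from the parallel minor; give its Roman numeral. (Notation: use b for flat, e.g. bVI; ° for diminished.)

bIII

In Db major scale degree 3 is F; Fb is its lowered form, from Db minor. The diatonic chord on degree 3 would be Fm (iii), but Fb–Ab–Cb is the major chord from Db minor. As a borrowed chord it is labeled bIII.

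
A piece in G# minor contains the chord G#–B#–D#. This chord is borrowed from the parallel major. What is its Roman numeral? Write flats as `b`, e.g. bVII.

I

G# is scale degree 1 in G# minor. G#–B#–D# is a major chord — the form found in G# major, not the diatonic i (G#m). Borrowed into G# minor it is written I.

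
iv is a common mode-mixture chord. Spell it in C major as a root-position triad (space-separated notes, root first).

The root, F, is scale degree 4 — the same note in C major and C minor; only the chord quality changes. In C minor the chord on F is F–Ab–C.

F Ab C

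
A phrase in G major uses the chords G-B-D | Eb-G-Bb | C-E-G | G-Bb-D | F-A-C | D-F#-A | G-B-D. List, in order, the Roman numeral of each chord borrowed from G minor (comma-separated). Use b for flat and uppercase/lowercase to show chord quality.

bVI, i, bVII

In G major the diatonic chords are G, Am, Bm, C, D, Em, F#dim. G–B–D = G, C–E–G = C and D–F#–A = D are all diatonic. But Eb–G–Bb is foreign: the diatonic vi on degree 6 is Em, whereas Eb comes from G minor. It is labeled bVI. G–Bb–D is not: scale degree 1 in G major carries G (I). In G minor the chord on that degree is Gm, so here it functions as i, borrowed from the parallel minor. F–A–C is not: scale degree 7 in G major carries F#dim (vii°). In G minor the chord on that degree is F, so here it functions as bVII, borrowed from the parallel minor.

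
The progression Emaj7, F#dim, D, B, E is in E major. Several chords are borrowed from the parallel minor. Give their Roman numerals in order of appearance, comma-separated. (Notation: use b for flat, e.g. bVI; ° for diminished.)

The diatonic triads in E major are E, F#m, G#m, A, B, C#m, D#dim. Of the given chords, Emaj7, B and E are diatonic. F#dim (F#–A–C) doesn't fit — on degree 2 E major would have F#m (ii). F#dim is the degree-2 chord of E minor, so it is the borrowed ii°. But D (D–F#–A) is foreign: the diatonic vii° on degree 7 is D#dim, whereas D comes from E minor. It is labeled bVII.

ii°, bVII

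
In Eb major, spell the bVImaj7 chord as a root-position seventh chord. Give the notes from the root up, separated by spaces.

Cb Eb Gb Bb

The root of bVImaj7 is the lowered 6th degree: C becomes Cb. Building the major-seventh chord from the parallel minor on Cb: Cb–Eb–Gb–Bb.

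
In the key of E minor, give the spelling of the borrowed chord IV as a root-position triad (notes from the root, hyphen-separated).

IV is built on scale degree 4, which is A in both E minor and its parallel. Building the major chord from the parallel major on A: A–C#–E.

A-C#-E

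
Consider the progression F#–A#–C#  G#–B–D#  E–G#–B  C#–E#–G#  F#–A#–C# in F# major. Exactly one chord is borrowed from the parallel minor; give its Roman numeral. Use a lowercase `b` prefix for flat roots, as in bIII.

The diatonic triads in F# major are F#, G#m, A#m, B, C#, D#m, E#dim. F#–A#–C# = F#, G#–B–D# = G#m and C#–E#–G# = C# are all diatonic. E–G#–B doesn't fit — on degree 7 F# major would have E#dim (vii°). E is the degree-7 chord of F# minor, so it is the borrowed bVII.

bVII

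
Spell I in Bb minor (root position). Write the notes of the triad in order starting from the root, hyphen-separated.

Bb-D-F

The root, Bb, is scale degree 1 — the same note in Bb minor and Bb major; only the chord quality changes. Stacking thirds in Bb major on Bb gives Bb–D–F.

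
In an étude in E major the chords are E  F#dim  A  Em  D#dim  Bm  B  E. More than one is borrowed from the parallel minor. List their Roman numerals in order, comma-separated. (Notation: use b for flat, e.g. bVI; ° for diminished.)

E major has the diatonic set E, F#m, G#m, A, B, C#m, D#dim. Of the given chords, E, A, D#dim and B are diatonic. F#dim (F#–A–C) is not: scale degree 2 in E major carries F#m (ii). In E minor the chord on that degree is F#dim, so here it functions as ii°, borrowed from the parallel minor. But Em (E–G–B) is foreign: the diatonic I on degree 1 is E, whereas Em comes from E minor. It is labeled i. But Bm (B–D–F#) is foreign: the diatonic V on degree 5 is B, whereas Bm comes from E minor. It is labeled v.

ii°, i, v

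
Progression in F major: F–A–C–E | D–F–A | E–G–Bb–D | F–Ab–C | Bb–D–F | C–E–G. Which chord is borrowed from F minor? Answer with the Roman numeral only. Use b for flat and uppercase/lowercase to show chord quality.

i

F major has the diatonic set F, Gm, Am, Bb, C, Dm, Edim. F–A–C–E = Fmaj7, D–F–A = Dm, E–G–Bb–D = Em7b5, Bb–D–F = Bb and C–E–G = C all belong to that set. But F–Ab–C is foreign: the diatonic I on degree 1 is F, whereas Fm comes from F minor. It is labeled i.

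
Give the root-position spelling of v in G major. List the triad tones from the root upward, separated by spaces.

D F A

The root, D, is scale degree 5 — the same note in G major and G minor; only the chord quality changes. In G minor the chord on D is D–F–A.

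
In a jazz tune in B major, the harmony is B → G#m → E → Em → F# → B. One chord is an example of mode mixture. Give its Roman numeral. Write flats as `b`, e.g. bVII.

The diatonic triads in B major are B, C#m, D#m, E, F#, G#m, A#dim. B, G#m, E and F# all belong to that set. But Em (E–G–B) is foreign: the diatonic IV on degree 4 is E, whereas Em comes from B minor. It is labeled iv.

iv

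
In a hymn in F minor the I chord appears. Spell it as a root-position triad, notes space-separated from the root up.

F A C

The root, F, is scale degree 1 — the same note in F minor and F major; only the chord quality changes. Building the major chord from the parallel major on F: F–A–C.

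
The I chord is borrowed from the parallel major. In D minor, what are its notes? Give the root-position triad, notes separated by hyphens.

D-F#-A

I is built on scale degree 1, which is D in both D minor and its parallel. Stacking thirds in D major on D gives D–F#–A.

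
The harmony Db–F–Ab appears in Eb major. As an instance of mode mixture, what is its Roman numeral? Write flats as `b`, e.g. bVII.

bVII

Db is the lowered form of scale degree 7 in Eb major (the diatonic degree 7 is D). Db–F–Ab is a major chord — the form found in Eb minor, not the diatonic vii° (Ddim). Borrowed into Eb major it is written bVII.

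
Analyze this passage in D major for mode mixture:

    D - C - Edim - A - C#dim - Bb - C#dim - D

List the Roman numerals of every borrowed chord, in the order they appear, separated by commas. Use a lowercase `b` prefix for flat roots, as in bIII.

In D major the diatonic chords are D, Em, F#m, G, A, Bm, C#dim. D, A and C#dim all belong to that set. But C (C–E–G) is foreign: the diatonic vii° on degree 7 is C#dim, whereas C comes from D minor. It is labeled bVII. But Edim (E–G–Bb) is foreign: the diatonic ii on degree 2 is Em, whereas Edim comes from D minor. It is labeled ii°. Bb (Bb–D–F) is not: scale degree 6 in D major carries Bm (vi). In D minor the chord on that degree is Bb, so here it functions as bVI, borrowed from the parallel minor.

bVII, ii°, bVI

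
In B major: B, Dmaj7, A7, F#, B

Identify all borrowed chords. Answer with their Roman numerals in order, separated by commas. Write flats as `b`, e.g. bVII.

B major has the diatonic set B, C#m, D#m, E, F#, G#m, A#dim. B and F# both belong to that set. But Dmaj7 (D–F#–A–C#) is foreign: the diatonic iii on degree 3 is D#m, whereas Dmaj7 comes from B minor. It is labeled bIIImaj7. A7 (A–C#–E–G) is not: scale degree 7 in B major carries A#dim (vii°). In B minor the chord on that degree is A7, so here it functions as bVII7, borrowed from the parallel minor.

bIIImaj7, bVII7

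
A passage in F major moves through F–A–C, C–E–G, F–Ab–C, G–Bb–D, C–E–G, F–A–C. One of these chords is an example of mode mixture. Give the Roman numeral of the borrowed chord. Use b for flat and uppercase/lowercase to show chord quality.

i

F major has the diatonic set F, Gm, Am, Bb, C, Dm, Edim. F–A–C = F, C–E–G = C and G–Bb–D = Gm are all diatonic. F–Ab–C doesn't fit — on degree 1 F major would have F (I). Fm is the degree-1 chord of F minor, so it is the borrowed i.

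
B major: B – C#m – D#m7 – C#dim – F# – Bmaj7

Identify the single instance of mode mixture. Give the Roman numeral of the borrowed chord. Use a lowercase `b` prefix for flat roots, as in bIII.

B major has the diatonic set B, C#m, D#m, E, F#, G#m, A#dim. B, C#m, D#m7, F# and Bmaj7 all belong to that set. But C#dim (C#–E–G) is foreign: the diatonic ii on degree 2 is C#m, whereas C#dim comes from B minor. It is labeled ii°.

ii°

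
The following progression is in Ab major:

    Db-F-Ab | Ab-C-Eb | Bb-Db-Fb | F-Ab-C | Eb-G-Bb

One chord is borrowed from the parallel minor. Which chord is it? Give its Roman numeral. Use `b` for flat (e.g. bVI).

ii°

The diatonic triads in Ab major are Ab, Bbm, Cm, Db, Eb, Fm, Gdim. Db–F–Ab = Db, Ab–C–Eb = Ab, F–Ab–C = Fm and Eb–G–Bb = Eb all belong to that set. But Bb–Db–Fb is foreign: the diatonic ii on degree 2 is Bbm, whereas Bbdim comes from Ab minor. It is labeled ii°.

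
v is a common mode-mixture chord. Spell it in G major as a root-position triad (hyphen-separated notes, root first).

The root, D, is scale degree 5 — the same note in G major and G minor; only the chord quality changes. In G minor the chord on D is D–F–A.

D-F-A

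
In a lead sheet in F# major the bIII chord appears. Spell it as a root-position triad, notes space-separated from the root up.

A C# E

bIII is built on the lowered scale degree 3. In F# major degree 3 is A#; lowered it becomes A. In F# minor the chord on A is A–C#–E.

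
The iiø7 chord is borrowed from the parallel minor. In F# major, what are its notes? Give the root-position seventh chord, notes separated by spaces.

The root, G#, is scale degree 2 — the same note in F# major and F# minor; only the chord quality changes. In F# minor the chord on G# is G#–B–D–F#.

G# B D F#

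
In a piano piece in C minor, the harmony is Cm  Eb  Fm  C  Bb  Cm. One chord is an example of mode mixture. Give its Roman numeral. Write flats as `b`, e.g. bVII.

I

In C minor (with V from harmonic minor) the diatonic chords are Cm, Ddim, Eb, Fm, G, Ab, Bb. Cm, Eb, Fm and Bb all belong to that set. C (C–E–G) is not: scale degree 1 in C minor carries Cm (i). In C major the chord on that degree is C, so here it functions as I, borrowed from the parallel major.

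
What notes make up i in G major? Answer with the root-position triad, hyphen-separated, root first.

The root, G, is scale degree 1 — the same note in G major and G minor; only the chord quality changes. Stacking thirds in G minor on G gives G–Bb–D.

G-Bb-D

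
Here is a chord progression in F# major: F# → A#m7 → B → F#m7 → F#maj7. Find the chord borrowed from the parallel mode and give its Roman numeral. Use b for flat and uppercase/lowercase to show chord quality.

The diatonic triads in F# major are F#, G#m, A#m, B, C#, D#m, E#dim. F#, A#m7, B and F#maj7 are all diatonic. F#m7 (F#–A–C#–E) doesn't fit — on degree 1 F# major would have F# (I). F#m7 is the degree-1 chord of F# minor, so it is the borrowed i7.

i7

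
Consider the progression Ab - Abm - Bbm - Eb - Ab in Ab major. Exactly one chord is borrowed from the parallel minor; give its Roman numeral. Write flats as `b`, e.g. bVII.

Ab major has the diatonic set Ab, Bbm, Cm, Db, Eb, Fm, Gdim. Of the given chords, Ab, Bbm and Eb are diatonic. Abm (Ab–Cb–Eb) doesn't fit — on degree 1 Ab major would have Ab (I). Abm is the degree-1 chord of Ab minor, so it is the borrowed i.

i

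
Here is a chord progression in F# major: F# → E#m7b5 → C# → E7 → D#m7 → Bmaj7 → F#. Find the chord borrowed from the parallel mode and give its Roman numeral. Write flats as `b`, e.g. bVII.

bVII7

F# major has the diatonic set F#, G#m, A#m, B, C#, D#m, E#dim. F#, E#m7b5, C#, D#m7 and Bmaj7 are all diatonic. But E7 (E–G#–B–D) is foreign: the diatonic vii° on degree 7 is E#dim, whereas E7 comes from F# minor. It is labeled bVII7.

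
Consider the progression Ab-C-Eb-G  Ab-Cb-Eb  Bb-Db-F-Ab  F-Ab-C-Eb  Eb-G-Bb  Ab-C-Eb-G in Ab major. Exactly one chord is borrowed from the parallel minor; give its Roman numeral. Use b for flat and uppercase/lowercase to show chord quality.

The diatonic triads in Ab major are Ab, Bbm, Cm, Db, Eb, Fm, Gdim. Ab–C–Eb–G = Abmaj7, Bb–Db–F–Ab = Bbm7, F–Ab–C–Eb = Fm7 and Eb–G–Bb = Eb are all diatonic. Ab–Cb–Eb is not: scale degree 1 in Ab major carries Ab (I). In Ab minor the chord on that degree is Abm, so here it functions as i, borrowed from the parallel minor.

i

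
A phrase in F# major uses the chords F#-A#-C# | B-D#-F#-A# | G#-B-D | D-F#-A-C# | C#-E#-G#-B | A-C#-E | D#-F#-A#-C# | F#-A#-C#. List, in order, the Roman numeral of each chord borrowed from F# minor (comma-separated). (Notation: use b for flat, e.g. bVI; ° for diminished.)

F# major has the diatonic set F#, G#m, A#m, B, C#, D#m, E#dim. Of the given chords, F#–A#–C# = F#, B–D#–F#–A# = Bmaj7, C#–E#–G#–B = C#7 and D#–F#–A#–C# = D#m7 are diatonic. But G#–B–D is foreign: the diatonic ii on degree 2 is G#m, whereas G#dim comes from F# minor. It is labeled ii°. D–F#–A–C# is not: scale degree 6 in F# major carries D#m (vi). In F# minor the chord on that degree is Dmaj7, so here it functions as bVImaj7, borrowed from the parallel minor. A–C#–E is not: scale degree 3 in F# major carries A#m (iii). In F# minor the chord on that degree is A, so here it functions as bIII, borrowed from the parallel minor.

ii°, bVImaj7, bIII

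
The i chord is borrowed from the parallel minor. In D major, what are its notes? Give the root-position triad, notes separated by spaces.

i is built on scale degree 1, which is D in both D major and its parallel. Stacking thirds in D minor on D gives D–F–A.

D F A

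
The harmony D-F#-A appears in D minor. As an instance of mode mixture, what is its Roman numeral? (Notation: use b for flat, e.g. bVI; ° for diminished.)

D is scale degree 1 in D minor. Diatonically D minor has Dm (i) on that degree; D–F#–A is instead the major chord native to D major, so it takes the label I.

I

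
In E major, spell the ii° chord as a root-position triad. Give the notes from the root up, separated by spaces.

F# A C

ii° is built on scale degree 2, which is F# in both E major and its parallel. Stacking thirds in E minor on F# gives F#–A–C.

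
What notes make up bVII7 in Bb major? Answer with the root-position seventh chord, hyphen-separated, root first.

Ab-C-Eb-Gb

Scale degree 7 in Bb major is A. bVII7 uses the lowered form, Ab, taken from Bb minor. Stacking thirds in Bb minor on Ab gives Ab–C–Eb–Gb.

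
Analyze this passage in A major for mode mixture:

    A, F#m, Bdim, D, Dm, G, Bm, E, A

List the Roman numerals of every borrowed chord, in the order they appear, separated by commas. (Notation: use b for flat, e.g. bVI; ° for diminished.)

ii°, iv, bVII

A major has the diatonic set A, Bm, C#m, D, E, F#m, G#dim. A, F#m, D, Bm and E are all diatonic. Bdim (B–D–F) doesn't fit — on degree 2 A major would have Bm (ii). Bdim is the degree-2 chord of A minor, so it is the borrowed ii°. But Dm (D–F–A) is foreign: the diatonic IV on degree 4 is D, whereas Dm comes from A minor. It is labeled iv. G (G–B–D) doesn't fit — on degree 7 A major would have G#dim (vii°). G is the degree-7 chord of A minor, so it is the borrowed bVII.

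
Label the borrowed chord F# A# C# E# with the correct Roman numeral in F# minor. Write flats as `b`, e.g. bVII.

Imaj7

The root F# is the diatonic 1st degree of F# minor; the borrowing shows in the chord quality. F#–A#–C#–E# is a major-seventh chord — the form found in F# major, not the diatonic i (F#m). Borrowed into F# minor it is written Imaj7.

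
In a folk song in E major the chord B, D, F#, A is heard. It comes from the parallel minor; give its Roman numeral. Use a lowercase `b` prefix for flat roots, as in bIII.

B is scale degree 5 in E major. B–D–F#–A is a minor-seventh chord — the form found in E minor, not the diatonic V (B). Borrowed into E major it is written v7.

v7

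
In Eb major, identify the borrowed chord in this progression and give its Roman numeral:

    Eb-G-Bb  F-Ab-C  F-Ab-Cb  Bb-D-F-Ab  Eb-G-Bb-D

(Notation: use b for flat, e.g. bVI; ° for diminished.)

ii°

Eb major has the diatonic set Eb, Fm, Gm, Ab, Bb, Cm, Ddim. Of the given chords, Eb–G–Bb = Eb, F–Ab–C = Fm, Bb–D–F–Ab = Bb7 and Eb–G–Bb–D = Ebmaj7 are diatonic. F–Ab–Cb is not: scale degree 2 in Eb major carries Fm (ii). In Eb minor the chord on that degree is Fdim, so here it functions as ii°, borrowed from the parallel minor.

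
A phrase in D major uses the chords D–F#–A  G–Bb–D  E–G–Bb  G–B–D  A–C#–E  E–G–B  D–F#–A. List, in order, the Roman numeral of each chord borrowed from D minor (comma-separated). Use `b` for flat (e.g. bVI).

iv, ii°

D major has the diatonic set D, Em, F#m, G, A, Bm, C#dim. Of the given chords, D–F#–A = D, G–B–D = G, A–C#–E = A and E–G–B = Em are diatonic. G–Bb–D doesn't fit — on degree 4 D major would have G (IV). Gm is the degree-4 chord of D minor, so it is the borrowed iv. But E–G–Bb is foreign: the diatonic ii on degree 2 is Em, whereas Edim comes from D minor. It is labeled ii°.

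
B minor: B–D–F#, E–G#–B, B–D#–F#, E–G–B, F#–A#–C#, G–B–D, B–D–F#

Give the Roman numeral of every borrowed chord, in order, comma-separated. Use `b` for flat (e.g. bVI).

In B minor (with V from harmonic minor) the diatonic chords are Bm, C#dim, D, Em, F#, G, A. Of the given chords, B–D–F# = Bm, E–G–B = Em, F#–A#–C# = F# and G–B–D = G are diatonic. E–G#–B is not: scale degree 4 in B minor carries Em (iv). In B major the chord on that degree is E, so here it functions as IV, borrowed from the parallel major. B–D#–F# is not: scale degree 1 in B minor carries Bm (i). In B major the chord on that degree is B, so here it functions as I, borrowed from the parallel major.

IV, I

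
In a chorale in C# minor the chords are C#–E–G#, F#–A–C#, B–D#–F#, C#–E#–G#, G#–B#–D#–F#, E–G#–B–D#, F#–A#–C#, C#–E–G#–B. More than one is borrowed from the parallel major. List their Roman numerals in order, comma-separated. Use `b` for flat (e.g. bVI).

I, IV

C# minor has the diatonic set C#m, D#dim, E, F#m, G#, A, B (with V from harmonic minor). Of the given chords, C#–E–G# = C#m, F#–A–C# = F#m, B–D#–F# = B, G#–B#–D#–F# = G#7, E–G#–B–D# = Emaj7 and C#–E–G#–B = C#m7 are diatonic. C#–E#–G# doesn't fit — on degree 1 C# minor would have C#m (i). C# is the degree-1 chord of C# major, so it is the borrowed I. But F#–A#–C# is foreign: the diatonic iv on degree 4 is F#m, whereas F# comes from C# major. It is labeled IV.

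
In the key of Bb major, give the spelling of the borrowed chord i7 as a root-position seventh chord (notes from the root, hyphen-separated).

Bb-Db-F-Ab

i7 is built on scale degree 1, which is Bb in both Bb major and its parallel. Stacking thirds in Bb minor on Bb gives Bb–Db–F–Ab.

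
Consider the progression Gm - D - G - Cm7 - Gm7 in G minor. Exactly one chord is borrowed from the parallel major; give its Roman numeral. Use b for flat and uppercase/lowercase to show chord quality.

I

In G minor (with V from harmonic minor) the diatonic chords are Gm, Adim, Bb, Cm, D, Eb, F. Gm, D, Cm7 and Gm7 all belong to that set. G (G–B–D) is not: scale degree 1 in G minor carries Gm (i). In G major the chord on that degree is G, so here it functions as I, borrowed from the parallel major.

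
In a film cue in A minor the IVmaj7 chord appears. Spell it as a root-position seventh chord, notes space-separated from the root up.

D F# A C#

The root, D, is scale degree 4 — the same note in A minor and A major; only the chord quality changes. Stacking thirds in A major on D gives D–F#–A–C#.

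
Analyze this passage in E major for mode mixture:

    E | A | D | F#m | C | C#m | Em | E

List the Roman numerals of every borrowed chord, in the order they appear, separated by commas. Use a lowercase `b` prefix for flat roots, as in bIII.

bVII, bVI, i

The diatonic triads in E major are E, F#m, G#m, A, B, C#m, D#dim. E, A, F#m and C#m are all diatonic. D (D–F#–A) is not: scale degree 7 in E major carries D#dim (vii°). In E minor the chord on that degree is D, so here it functions as bVII, borrowed from the parallel minor. C (C–E–G) is not: scale degree 6 in E major carries C#m (vi). In E minor the chord on that degree is C, so here it functions as bVI, borrowed from the parallel minor. But Em (E–G–B) is foreign: the diatonic I on degree 1 is E, whereas Em comes from E minor. It is labeled i.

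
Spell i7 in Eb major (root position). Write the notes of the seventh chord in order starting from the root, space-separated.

i7 is built on scale degree 1, which is Eb in both Eb major and its parallel. Building the minor-seventh chord from the parallel minor on Eb: Eb–Gb–Bb–Db.

Eb Gb Bb Db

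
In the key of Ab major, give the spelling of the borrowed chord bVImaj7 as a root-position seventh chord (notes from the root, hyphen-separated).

Fb-Ab-Cb-Eb

bVImaj7 is built on the lowered scale degree 6. In Ab major degree 6 is F; lowered it becomes Fb. Building the major-seventh chord from the parallel minor on Fb: Fb–Ab–Cb–Eb.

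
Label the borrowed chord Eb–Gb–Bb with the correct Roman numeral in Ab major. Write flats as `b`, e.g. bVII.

v

Eb is scale degree 5 in Ab major. The diatonic chord on degree 5 would be Eb (V), but Eb–Gb–Bb is the minor chord from Ab minor. As a borrowed chord it is labeled v.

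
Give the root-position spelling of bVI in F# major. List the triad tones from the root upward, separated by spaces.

D F# A

Scale degree 6 in F# major is D#. bVI uses the lowered form, D, taken from F# minor. Stacking thirds in F# minor on D gives D–F#–A.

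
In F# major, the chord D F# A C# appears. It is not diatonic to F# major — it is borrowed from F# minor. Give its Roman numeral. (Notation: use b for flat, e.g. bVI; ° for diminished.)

bVImaj7

In F# major scale degree 6 is D#; D is its lowered form, from F# minor. Diatonically F# major has D#m (vi) on that degree; D–F#–A–C# is instead the major-seventh chord native to F# minor, so it takes the label bVImaj7.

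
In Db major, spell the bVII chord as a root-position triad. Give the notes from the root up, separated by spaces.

bVII is built on the lowered scale degree 7. In Db major degree 7 is C; lowered it becomes Cb. Building the major chord from the parallel minor on Cb: Cb–Eb–Gb.

Cb Eb Gb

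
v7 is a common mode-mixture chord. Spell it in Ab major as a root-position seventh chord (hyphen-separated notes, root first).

Eb-Gb-Bb-Db

v7 is built on scale degree 5, which is Eb in both Ab major and its parallel. Stacking thirds in Ab minor on Eb gives Eb–Gb–Bb–Db.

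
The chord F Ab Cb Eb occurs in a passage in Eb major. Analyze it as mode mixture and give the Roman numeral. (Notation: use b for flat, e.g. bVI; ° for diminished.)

iiø7

F is scale degree 2 in Eb major. Diatonically Eb major has Fm (ii) on that degree; F–Ab–Cb–Eb is instead the half-diminished-seventh chord native to Eb minor, so it takes the label iiø7.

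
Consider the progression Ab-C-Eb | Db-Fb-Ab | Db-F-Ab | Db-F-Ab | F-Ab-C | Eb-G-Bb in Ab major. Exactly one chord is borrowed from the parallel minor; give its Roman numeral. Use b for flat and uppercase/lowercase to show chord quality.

Ab major has the diatonic set Ab, Bbm, Cm, Db, Eb, Fm, Gdim. Ab–C–Eb = Ab, Db–F–Ab = Db, F–Ab–C = Fm and Eb–G–Bb = Eb are all diatonic. Db–Fb–Ab is not: scale degree 4 in Ab major carries Db (IV). In Ab minor the chord on that degree is Dbm, so here it functions as iv, borrowed from the parallel minor.

iv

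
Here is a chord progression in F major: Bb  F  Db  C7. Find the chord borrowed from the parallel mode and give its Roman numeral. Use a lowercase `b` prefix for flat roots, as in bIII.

bVI

F major has the diatonic set F, Gm, Am, Bb, C, Dm, Edim. Bb, F and C7 are all diatonic. But Db (Db–F–Ab) is foreign: the diatonic vi on degree 6 is Dm, whereas Db comes from F minor. It is labeled bVI.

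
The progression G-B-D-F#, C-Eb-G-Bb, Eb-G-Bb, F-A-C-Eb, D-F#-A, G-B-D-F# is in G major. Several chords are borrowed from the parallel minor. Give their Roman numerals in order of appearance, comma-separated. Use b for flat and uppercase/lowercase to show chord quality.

iv7, bVI, bVII7

The diatonic triads in G major are G, Am, Bm, C, D, Em, F#dim. Of the given chords, G–B–D–F# = Gmaj7 and D–F#–A = D are diatonic. C–Eb–G–Bb doesn't fit — on degree 4 G major would have C (IV). Cm7 is the degree-4 chord of G minor, so it is the borrowed iv7. Eb–G–Bb is not: scale degree 6 in G major carries Em (vi). In G minor the chord on that degree is Eb, so here it functions as bVI, borrowed from the parallel minor. F–A–C–Eb doesn't fit — on degree 7 G major would have F#dim (vii°). F7 is the degree-7 chord of G minor, so it is the borrowed bVII7.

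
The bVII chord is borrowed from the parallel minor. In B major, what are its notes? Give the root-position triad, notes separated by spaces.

Scale degree 7 in B major is A#. bVII uses the lowered form, A, taken from B minor. In B minor the chord on A is A–C#–E.

A C# E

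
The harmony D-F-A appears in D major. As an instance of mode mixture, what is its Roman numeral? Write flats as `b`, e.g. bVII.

The root D is the diatonic 1st degree of D major; the borrowing shows in the chord quality. Diatonically D major has D (I) on that degree; D–F–A is instead the minor chord native to D minor, so it takes the label i.

i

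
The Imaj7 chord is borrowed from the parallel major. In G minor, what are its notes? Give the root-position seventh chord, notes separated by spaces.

The root, G, is scale degree 1 — the same note in G minor and G major; only the chord quality changes. Stacking thirds in G major on G gives G–B–D–F#.

G B D F#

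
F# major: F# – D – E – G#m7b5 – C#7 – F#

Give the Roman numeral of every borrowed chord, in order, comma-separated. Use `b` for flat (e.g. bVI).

F# major has the diatonic set F#, G#m, A#m, B, C#, D#m, E#dim. F# and C#7 are both diatonic. D (D–F#–A) doesn't fit — on degree 6 F# major would have D#m (vi). D is the degree-6 chord of F# minor, so it is the borrowed bVI. E (E–G#–B) doesn't fit — on degree 7 F# major would have E#dim (vii°). E is the degree-7 chord of F# minor, so it is the borrowed bVII. G#m7b5 (G#–B–D–F#) is not: scale degree 2 in F# major carries G#m (ii). In F# minor the chord on that degree is G#m7b5, so here it functions as iiø7, borrowed from the parallel minor.

bVI, bVII, iiø7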